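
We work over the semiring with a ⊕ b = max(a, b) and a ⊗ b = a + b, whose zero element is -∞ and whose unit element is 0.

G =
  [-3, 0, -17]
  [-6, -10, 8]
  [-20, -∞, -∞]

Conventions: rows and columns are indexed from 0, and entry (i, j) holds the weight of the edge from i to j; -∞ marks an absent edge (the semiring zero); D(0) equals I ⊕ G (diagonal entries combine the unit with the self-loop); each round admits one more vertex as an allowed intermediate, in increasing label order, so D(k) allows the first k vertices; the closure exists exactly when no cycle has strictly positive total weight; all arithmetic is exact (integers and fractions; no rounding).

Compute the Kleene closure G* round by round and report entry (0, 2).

D(0):
  [0, 0, -17]
  [-6, 0, 8]
  [-20, -∞, 0]
D(1):
  [0, 0, -17]
  [-6, 0, 8]
  [-20, -20, 0]
D(2):
  [0, 0, 8]
  [-6, 0, 8]
  [-20, -20, 0]
D(3):
  [0, 0, 8]
  [-6, 0, 8]
  [-20, -20, 0]
Answer: G*[0][2] = 8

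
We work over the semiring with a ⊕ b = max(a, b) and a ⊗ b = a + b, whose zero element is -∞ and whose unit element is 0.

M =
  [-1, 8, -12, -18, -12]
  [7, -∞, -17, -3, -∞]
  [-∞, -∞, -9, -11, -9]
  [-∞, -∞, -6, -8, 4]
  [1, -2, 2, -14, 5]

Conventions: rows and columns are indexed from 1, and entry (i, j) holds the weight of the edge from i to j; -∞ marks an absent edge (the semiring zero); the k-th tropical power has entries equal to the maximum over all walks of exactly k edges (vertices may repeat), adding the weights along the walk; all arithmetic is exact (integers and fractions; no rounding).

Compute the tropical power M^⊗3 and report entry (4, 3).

M^⊗2:
  [15, 7, -9, 5, -7]
  [6, 15, -5, -11, 1]
  [-8, -11, -7, -19, -4]
  [5, 2, 6, -10, 9]
  [6, 9, 7, -5, 10]
M^⊗3:
  [14, 23, 3, 4, 9]
  [22, 14, 3, 12, 6]
  [-3, 0, -2, -14, 1]
  [10, 13, 11, -1, 14]
  [16, 14, 12, 6, 15]
Key observation: the optimum is the walk 4->5->5->3, with weight 4 + 5 + 2 = 11.
Optimal value attained by: walk 4->5->5->3.
Answer: (M^⊗3)[4][3] = 11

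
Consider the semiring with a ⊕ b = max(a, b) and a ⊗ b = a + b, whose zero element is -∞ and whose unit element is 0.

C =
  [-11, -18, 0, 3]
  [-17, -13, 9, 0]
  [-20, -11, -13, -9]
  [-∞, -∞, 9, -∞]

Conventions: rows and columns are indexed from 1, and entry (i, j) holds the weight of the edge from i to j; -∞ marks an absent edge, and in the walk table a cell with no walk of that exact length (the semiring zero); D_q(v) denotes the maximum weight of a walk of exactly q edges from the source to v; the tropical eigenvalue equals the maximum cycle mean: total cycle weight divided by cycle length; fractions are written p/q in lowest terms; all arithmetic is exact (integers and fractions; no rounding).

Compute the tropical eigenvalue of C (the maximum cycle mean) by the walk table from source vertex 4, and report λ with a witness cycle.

q=0: [-∞, -∞, -∞, 0]
q=1: [-∞, -∞, 9, -∞]
q=2: [-11, -2, -4, 0]
q=3: [-19, -15, 9, -2]
q=4: [-11, -2, 7, 0]
Optimal cycle mean attained by: cycle 3->4->3, total (-9) + 9, length 2.
Answer: λ = 0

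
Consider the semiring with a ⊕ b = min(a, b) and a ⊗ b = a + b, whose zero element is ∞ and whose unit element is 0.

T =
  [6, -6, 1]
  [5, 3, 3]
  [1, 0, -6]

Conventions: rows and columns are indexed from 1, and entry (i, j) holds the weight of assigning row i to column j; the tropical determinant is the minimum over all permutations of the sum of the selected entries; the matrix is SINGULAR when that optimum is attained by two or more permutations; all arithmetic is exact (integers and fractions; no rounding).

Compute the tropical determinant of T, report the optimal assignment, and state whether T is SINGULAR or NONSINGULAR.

σ = (1, 2, 3): 6 + 3 + (-6) = 3
σ = (1, 3, 2): 6 + 3 + 0 = 9
σ = (2, 1, 3): (-6) + 5 + (-6) = -7
σ = (2, 3, 1): (-6) + 3 + 1 = -2
σ = (3, 1, 2): 1 + 5 + 0 = 6
σ = (3, 2, 1): 1 + 3 + 1 = 5
Optimal value attained by: σ = (2, 1, 3).
Answer: det⊕(T) = -7; verdict: NONSINGULAR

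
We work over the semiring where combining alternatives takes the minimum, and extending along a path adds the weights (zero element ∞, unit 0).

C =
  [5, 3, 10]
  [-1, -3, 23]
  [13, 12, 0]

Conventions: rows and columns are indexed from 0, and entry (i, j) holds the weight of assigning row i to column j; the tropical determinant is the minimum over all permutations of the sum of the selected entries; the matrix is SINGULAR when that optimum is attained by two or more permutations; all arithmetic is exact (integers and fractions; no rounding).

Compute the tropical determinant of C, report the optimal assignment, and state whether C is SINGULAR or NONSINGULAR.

σ = (0, 1, 2): 5 + (-3) + 0 = 2
σ = (0, 2, 1): 5 + 23 + 12 = 40
σ = (1, 0, 2): 3 + (-1) + 0 = 2
σ = (1, 2, 0): 3 + 23 + 13 = 39
σ = (2, 0, 1): 10 + (-1) + 12 = 21
σ = (2, 1, 0): 10 + (-3) + 13 = 20
Optimal value attained by: σ = (0, 1, 2).
Answer: det⊕(C) = 2; verdict: SINGULAR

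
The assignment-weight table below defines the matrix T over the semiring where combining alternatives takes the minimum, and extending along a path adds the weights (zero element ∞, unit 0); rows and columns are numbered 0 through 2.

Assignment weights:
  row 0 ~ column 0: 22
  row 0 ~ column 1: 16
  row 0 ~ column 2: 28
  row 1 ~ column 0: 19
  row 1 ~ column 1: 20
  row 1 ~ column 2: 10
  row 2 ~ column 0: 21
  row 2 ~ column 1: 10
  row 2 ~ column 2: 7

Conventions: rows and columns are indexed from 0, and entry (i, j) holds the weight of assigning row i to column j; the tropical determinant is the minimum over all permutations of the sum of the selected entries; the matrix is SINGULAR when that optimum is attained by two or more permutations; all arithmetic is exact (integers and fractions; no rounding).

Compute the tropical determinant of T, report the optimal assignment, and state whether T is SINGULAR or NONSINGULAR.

σ = (0, 1, 2): 22 + 20 + 7 = 49
σ = (0, 2, 1): 22 + 10 + 10 = 42
σ = (1, 0, 2): 16 + 19 + 7 = 42
σ = (1, 2, 0): 16 + 10 + 21 = 47
σ = (2, 0, 1): 28 + 19 + 10 = 57
σ = (2, 1, 0): 28 + 20 + 21 = 69
Optimal value attained by: σ = (0, 2, 1).
Answer: det⊕(T) = 42; verdict: SINGULAR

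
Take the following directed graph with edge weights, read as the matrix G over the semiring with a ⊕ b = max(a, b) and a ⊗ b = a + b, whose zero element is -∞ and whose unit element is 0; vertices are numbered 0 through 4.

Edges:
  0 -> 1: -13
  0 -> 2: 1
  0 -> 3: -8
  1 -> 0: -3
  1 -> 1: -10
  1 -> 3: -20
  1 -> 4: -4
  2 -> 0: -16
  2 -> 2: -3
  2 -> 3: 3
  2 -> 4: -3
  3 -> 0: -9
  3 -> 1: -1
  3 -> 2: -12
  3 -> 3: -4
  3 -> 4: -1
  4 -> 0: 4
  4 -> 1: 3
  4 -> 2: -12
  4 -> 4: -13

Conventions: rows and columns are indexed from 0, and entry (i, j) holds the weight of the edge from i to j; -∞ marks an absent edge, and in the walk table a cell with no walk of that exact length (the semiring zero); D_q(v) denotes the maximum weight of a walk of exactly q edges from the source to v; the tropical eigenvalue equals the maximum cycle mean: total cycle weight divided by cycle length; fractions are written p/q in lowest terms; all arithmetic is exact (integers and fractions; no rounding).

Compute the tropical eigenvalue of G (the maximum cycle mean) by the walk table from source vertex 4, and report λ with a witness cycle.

q=0: [-∞, -∞, -∞, -∞, 0]
q=1: [4, 3, -12, -∞, -13]
q=2: [0, -7, 5, -4, -1]
q=3: [3, 2, 2, 8, 2]
q=4: [6, 7, 4, 5, 7]
q=5: [11, 10, 7, 7, 4]
Optimal cycle mean attained by: cycle 0->2->3->4->0, total 1 + 3 + (-1) + 4, length 4.
Answer: λ = 7/4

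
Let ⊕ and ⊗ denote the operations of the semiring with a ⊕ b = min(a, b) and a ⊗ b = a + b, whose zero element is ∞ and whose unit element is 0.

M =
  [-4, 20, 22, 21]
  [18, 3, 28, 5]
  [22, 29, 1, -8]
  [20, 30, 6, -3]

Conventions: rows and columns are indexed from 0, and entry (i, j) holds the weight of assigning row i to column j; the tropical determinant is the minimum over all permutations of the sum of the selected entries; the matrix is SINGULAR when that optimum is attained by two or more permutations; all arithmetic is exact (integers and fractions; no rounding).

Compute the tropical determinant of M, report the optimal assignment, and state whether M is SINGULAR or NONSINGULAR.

σ = (0, 1, 2, 3): (-4) + 3 + 1 + (-3) = -3
σ = (0, 1, 3, 2): (-4) + 3 + (-8) + 6 = -3
σ = (0, 2, 1, 3): (-4) + 28 + 29 + (-3) = 50
σ = (0, 2, 3, 1): (-4) + 28 + (-8) + 30 = 46
σ = (0, 3, 1, 2): (-4) + 5 + 29 + 6 = 36
σ = (0, 3, 2, 1): (-4) + 5 + 1 + 30 = 32
σ = (1, 0, 2, 3): 20 + 18 + 1 + (-3) = 36
σ = (1, 0, 3, 2): 20 + 18 + (-8) + 6 = 36
σ = (1, 2, 0, 3): 20 + 28 + 22 + (-3) = 67
σ = (1, 2, 3, 0): 20 + 28 + (-8) + 20 = 60
σ = (1, 3, 0, 2): 20 + 5 + 22 + 6 = 53
σ = (1, 3, 2, 0): 20 + 5 + 1 + 20 = 46
σ = (2, 0, 1, 3): 22 + 18 + 29 + (-3) = 66
σ = (2, 0, 3, 1): 22 + 18 + (-8) + 30 = 62
σ = (2, 1, 0, 3): 22 + 3 + 22 + (-3) = 44
σ = (2, 1, 3, 0): 22 + 3 + (-8) + 20 = 37
σ = (2, 3, 0, 1): 22 + 5 + 22 + 30 = 79
σ = (2, 3, 1, 0): 22 + 5 + 29 + 20 = 76
σ = (3, 0, 1, 2): 21 + 18 + 29 + 6 = 74
σ = (3, 0, 2, 1): 21 + 18 + 1 + 30 = 70
σ = (3, 1, 0, 2): 21 + 3 + 22 + 6 = 52
σ = (3, 1, 2, 0): 21 + 3 + 1 + 20 = 45
σ = (3, 2, 0, 1): 21 + 28 + 22 + 30 = 101
σ = (3, 2, 1, 0): 21 + 28 + 29 + 20 = 98
Optimal value attained by: σ = (0, 1, 2, 3).
Answer: det⊕(M) = -3; verdict: SINGULAR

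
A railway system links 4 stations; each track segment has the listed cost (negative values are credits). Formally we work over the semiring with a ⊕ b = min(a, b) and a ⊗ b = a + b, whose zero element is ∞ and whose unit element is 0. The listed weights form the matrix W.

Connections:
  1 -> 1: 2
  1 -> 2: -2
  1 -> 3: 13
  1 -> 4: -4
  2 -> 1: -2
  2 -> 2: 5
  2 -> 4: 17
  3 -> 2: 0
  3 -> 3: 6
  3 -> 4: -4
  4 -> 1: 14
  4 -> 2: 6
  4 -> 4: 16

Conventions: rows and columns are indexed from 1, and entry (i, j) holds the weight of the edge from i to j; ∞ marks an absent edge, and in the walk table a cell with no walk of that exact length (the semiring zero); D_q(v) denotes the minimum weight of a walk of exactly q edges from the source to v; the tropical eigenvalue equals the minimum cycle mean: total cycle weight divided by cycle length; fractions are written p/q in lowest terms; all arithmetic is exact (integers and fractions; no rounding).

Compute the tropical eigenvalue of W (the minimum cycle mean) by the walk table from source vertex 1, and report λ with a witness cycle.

q=0: [0, ∞, ∞, ∞]
q=1: [2, -2, 13, -4]
q=2: [-4, 0, 15, -2]
q=3: [-2, -6, 9, -8]
q=4: [-8, -4, 11, -6]
Optimal cycle mean attained by: cycle 1->2->1, total (-2) + (-2), length 2.
Answer: λ = -2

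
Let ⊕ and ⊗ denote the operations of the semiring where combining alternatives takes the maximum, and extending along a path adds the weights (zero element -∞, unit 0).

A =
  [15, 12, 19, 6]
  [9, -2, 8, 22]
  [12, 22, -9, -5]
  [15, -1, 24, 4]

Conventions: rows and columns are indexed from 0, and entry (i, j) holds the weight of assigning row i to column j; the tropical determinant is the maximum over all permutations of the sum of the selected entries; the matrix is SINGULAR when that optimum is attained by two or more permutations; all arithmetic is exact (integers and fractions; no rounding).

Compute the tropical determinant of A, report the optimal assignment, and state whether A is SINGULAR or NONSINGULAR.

σ = (0, 1, 2, 3): 15 + (-2) + (-9) + 4 = 8
σ = (0, 1, 3, 2): 15 + (-2) + (-5) + 24 = 32
σ = (0, 2, 1, 3): 15 + 8 + 22 + 4 = 49
σ = (0, 2, 3, 1): 15 + 8 + (-5) + (-1) = 17
σ = (0, 3, 1, 2): 15 + 22 + 22 + 24 = 83
σ = (0, 3, 2, 1): 15 + 22 + (-9) + (-1) = 27
σ = (1, 0, 2, 3): 12 + 9 + (-9) + 4 = 16
σ = (1, 0, 3, 2): 12 + 9 + (-5) + 24 = 40
σ = (1, 2, 0, 3): 12 + 8 + 12 + 4 = 36
σ = (1, 2, 3, 0): 12 + 8 + (-5) + 15 = 30
σ = (1, 3, 0, 2): 12 + 22 + 12 + 24 = 70
σ = (1, 3, 2, 0): 12 + 22 + (-9) + 15 = 40
σ = (2, 0, 1, 3): 19 + 9 + 22 + 4 = 54
σ = (2, 0, 3, 1): 19 + 9 + (-5) + (-1) = 22
σ = (2, 1, 0, 3): 19 + (-2) + 12 + 4 = 33
σ = (2, 1, 3, 0): 19 + (-2) + (-5) + 15 = 27
σ = (2, 3, 0, 1): 19 + 22 + 12 + (-1) = 52
σ = (2, 3, 1, 0): 19 + 22 + 22 + 15 = 78
σ = (3, 0, 1, 2): 6 + 9 + 22 + 24 = 61
σ = (3, 0, 2, 1): 6 + 9 + (-9) + (-1) = 5
σ = (3, 1, 0, 2): 6 + (-2) + 12 + 24 = 40
σ = (3, 1, 2, 0): 6 + (-2) + (-9) + 15 = 10
σ = (3, 2, 0, 1): 6 + 8 + 12 + (-1) = 25
σ = (3, 2, 1, 0): 6 + 8 + 22 + 15 = 51
Optimal value attained by: σ = (0, 3, 1, 2).
Answer: det⊕(A) = 83; verdict: NONSINGULAR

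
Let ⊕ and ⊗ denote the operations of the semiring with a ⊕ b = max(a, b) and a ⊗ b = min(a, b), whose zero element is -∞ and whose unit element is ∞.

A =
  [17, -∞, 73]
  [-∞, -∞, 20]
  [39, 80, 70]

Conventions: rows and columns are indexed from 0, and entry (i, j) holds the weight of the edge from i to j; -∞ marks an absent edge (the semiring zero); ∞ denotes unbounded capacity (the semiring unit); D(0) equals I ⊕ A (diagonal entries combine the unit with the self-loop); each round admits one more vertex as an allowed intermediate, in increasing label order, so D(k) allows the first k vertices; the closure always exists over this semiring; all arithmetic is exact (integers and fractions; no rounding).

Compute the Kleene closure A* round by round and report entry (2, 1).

D(0):
  [∞, -∞, 73]
  [-∞, ∞, 20]
  [39, 80, ∞]
D(1):
  [∞, -∞, 73]
  [-∞, ∞, 20]
  [39, 80, ∞]
D(2):
  [∞, -∞, 73]
  [-∞, ∞, 20]
  [39, 80, ∞]
D(3):
  [∞, 73, 73]
  [20, ∞, 20]
  [39, 80, ∞]
Answer: A*[2][1] = 80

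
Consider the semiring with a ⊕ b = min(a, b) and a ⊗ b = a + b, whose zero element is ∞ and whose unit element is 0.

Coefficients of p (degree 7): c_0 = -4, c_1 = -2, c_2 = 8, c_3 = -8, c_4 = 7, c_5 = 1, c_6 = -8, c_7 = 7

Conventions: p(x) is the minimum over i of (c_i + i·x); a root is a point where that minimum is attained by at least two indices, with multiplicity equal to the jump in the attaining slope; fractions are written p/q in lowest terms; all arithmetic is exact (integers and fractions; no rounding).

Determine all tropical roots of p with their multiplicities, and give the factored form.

hull edge (i=0, c=-4) to (i=3, c=-8): slope -4/3, span 3
hull edge (i=3, c=-8) to (i=6, c=-8): slope 0, span 3
hull edge (i=6, c=-8) to (i=7, c=7): slope 15, span 1
Factored form: p(x) = 7 ⊗ (x ⊕ (-15)) ⊗ (x ⊕ 0) ⊗ (x ⊕ 0) ⊗ (x ⊕ 0) ⊗ (x ⊕ 4/3) ⊗ (x ⊕ 4/3) ⊗ (x ⊕ 4/3)
Answer: roots = -15 (mult 1), 0 (mult 3), 4/3 (mult 3)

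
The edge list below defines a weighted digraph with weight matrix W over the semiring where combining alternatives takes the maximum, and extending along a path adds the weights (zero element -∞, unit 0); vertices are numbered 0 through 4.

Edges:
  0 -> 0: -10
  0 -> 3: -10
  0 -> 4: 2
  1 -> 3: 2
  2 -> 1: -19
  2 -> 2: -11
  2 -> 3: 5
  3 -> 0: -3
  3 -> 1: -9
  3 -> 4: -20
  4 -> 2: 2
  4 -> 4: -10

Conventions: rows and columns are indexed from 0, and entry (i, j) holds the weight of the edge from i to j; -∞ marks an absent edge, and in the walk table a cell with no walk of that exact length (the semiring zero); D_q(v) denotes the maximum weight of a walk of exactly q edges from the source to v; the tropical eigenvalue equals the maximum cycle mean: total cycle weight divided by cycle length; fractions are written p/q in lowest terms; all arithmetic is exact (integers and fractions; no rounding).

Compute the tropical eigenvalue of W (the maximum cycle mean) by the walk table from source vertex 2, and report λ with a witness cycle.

q=0: [-∞, -∞, 0, -∞, -∞]
q=1: [-∞, -19, -11, 5, -∞]
q=2: [2, -4, -22, -6, -15]
q=3: [-8, -15, -13, -2, 4]
q=4: [-5, -11, 6, -8, -6]
q=5: [-11, -13, -4, 11, -3]
Optimal cycle mean attained by: cycle 0->4->2->3->0, total 2 + 2 + 5 + (-3), length 4.
Answer: λ = 3/2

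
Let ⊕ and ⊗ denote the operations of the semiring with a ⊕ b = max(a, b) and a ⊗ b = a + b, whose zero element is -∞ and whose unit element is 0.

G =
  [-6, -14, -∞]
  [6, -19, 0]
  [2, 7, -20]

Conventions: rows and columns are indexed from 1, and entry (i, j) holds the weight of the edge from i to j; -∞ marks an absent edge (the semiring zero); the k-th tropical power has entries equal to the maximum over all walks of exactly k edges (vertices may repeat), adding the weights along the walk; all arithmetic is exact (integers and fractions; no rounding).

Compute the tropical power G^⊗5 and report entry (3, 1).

G^⊗2:
  [-8, -20, -14]
  [2, 7, -19]
  [13, -12, 7]
G^⊗3:
  [-12, -7, -20]
  [13, -12, 7]
  [9, 14, -12]
G^⊗4:
  [-1, -13, -7]
  [9, 14, -12]
  [20, -5, 14]
G^⊗5:
  [-5, 0, -13]
  [20, -5, 14]
  [16, 21, -5]
Key observation: the optimum is the walk 3->2->3->2->3->1, with weight 7 + 0 + 7 + 0 + 2 = 16.
Optimal value attained by: walk 3->2->3->2->3->1.
Answer: (G^⊗5)[3][1] = 16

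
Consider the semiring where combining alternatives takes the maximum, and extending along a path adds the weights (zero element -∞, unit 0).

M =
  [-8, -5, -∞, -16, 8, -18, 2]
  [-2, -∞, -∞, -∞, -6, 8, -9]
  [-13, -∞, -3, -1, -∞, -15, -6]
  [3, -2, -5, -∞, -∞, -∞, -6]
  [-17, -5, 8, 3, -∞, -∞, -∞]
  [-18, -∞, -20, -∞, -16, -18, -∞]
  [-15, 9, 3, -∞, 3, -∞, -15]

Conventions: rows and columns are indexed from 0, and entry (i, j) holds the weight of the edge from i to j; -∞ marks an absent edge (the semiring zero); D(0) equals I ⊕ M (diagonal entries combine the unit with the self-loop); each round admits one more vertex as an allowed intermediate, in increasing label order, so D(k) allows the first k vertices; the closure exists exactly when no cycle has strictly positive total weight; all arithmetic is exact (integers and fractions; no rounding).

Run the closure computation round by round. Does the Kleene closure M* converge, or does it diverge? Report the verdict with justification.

D(0):
  [0, -5, -∞, -16, 8, -18, 2]
  [-2, 0, -∞, -∞, -6, 8, -9]
  [-13, -∞, 0, -1, -∞, -15, -6]
  [3, -2, -5, 0, -∞, -∞, -6]
  [-17, -5, 8, 3, 0, -∞, -∞]
  [-18, -∞, -20, -∞, -16, 0, -∞]
  [-15, 9, 3, -∞, 3, -∞, 0]
D(1):
  [0, -5, -∞, -16, 8, -18, 2]
  [-2, 0, -∞, -18, 6, 8, 0]
  [-13, -18, 0, -1, -5, -15, -6]
  [3, -2, -5, 0, 11, -15, 5]
  [-17, -5, 8, 3, 0, -35, -15]
  [-18, -23, -20, -34, -10, 0, -16]
  [-15, 9, 3, -31, 3, -33, 0]
Detection: at round 2, diagonal entry (4, 4) turns strictly positive.
Key observation: the cycle 4->1->0->4 has total weight (-5) + (-2) + 8, which is strictly positive.
Answer: DIVERGES — positive cycle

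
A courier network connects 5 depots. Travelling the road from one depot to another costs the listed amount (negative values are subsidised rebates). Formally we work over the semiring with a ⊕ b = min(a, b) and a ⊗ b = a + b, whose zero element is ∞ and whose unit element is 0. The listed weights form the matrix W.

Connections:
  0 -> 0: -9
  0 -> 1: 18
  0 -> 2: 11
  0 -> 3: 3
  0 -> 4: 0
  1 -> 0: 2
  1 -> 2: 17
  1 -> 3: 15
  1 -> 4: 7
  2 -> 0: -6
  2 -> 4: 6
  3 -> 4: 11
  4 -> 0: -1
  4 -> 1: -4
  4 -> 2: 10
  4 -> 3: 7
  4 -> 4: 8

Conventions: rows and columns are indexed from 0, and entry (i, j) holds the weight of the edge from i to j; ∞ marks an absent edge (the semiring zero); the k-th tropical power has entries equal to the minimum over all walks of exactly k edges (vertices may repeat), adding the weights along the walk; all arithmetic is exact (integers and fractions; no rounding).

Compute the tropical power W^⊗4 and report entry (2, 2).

W^⊗2:
  [-18, -4, 2, -6, -9]
  [-7, 3, 13, 5, 2]
  [-15, 2, 5, -3, -6]
  [10, 7, 21, 18, 19]
  [-10, 4, 10, 2, -1]
W^⊗3:
  [-27, -13, -7, -15, -18]
  [-16, -2, 4, -4, -7]
  [-24, -10, -4, -12, -15]
  [1, 15, 21, 13, 10]
  [-19, -5, 1, -7, -10]
W^⊗4:
  [-36, -22, -16, -24, -27]
  [-25, -11, -5, -13, -16]
  [-33, -19, -13, -21, -24]
  [-8, 6, 12, 4, 1]
  [-28, -14, -8, -16, -19]
Key observation: the optimum is the walk 2->0->0->0->2, with weight (-6) + (-9) + (-9) + 11 = -13.
Optimal value attained by: walk 2->0->0->0->2.
Answer: (W^⊗4)[2][2] = -13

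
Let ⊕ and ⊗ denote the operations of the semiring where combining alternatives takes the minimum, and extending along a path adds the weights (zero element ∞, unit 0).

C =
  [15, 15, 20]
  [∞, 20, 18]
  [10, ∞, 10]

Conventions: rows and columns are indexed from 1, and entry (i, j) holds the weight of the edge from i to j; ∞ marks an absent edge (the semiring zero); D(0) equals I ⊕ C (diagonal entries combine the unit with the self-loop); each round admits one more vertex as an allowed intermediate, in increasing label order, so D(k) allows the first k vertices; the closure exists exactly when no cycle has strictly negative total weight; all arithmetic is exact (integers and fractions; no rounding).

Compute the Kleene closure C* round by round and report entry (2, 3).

D(0):
  [0, 15, 20]
  [∞, 0, 18]
  [10, ∞, 0]
D(1):
  [0, 15, 20]
  [∞, 0, 18]
  [10, 25, 0]
D(2):
  [0, 15, 20]
  [∞, 0, 18]
  [10, 25, 0]
D(3):
  [0, 15, 20]
  [28, 0, 18]
  [10, 25, 0]
Answer: C*[2][3] = 18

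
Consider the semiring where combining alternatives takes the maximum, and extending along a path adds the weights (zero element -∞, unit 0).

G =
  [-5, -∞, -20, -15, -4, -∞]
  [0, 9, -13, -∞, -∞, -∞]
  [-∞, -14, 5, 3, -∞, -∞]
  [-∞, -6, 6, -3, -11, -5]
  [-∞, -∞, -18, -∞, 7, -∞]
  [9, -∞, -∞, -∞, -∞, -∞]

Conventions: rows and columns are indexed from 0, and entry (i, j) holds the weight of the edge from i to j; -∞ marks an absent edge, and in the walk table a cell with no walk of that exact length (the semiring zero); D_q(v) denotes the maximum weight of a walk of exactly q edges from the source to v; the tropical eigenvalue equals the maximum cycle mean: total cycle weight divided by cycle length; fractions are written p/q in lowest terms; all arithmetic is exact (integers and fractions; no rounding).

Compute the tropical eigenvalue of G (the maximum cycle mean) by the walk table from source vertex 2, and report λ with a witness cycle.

q=0: [-∞, -∞, 0, -∞, -∞, -∞]
q=1: [-∞, -14, 5, 3, -∞, -∞]
q=2: [-14, -3, 10, 8, -8, -2]
q=3: [7, 6, 15, 13, -1, 3]
q=4: [12, 15, 20, 18, 6, 8]
q=5: [17, 24, 25, 23, 13, 13]
q=6: [24, 33, 30, 28, 20, 18]
Optimal cycle mean attained by: cycle 1->1, total 9, length 1.
Answer: λ = 9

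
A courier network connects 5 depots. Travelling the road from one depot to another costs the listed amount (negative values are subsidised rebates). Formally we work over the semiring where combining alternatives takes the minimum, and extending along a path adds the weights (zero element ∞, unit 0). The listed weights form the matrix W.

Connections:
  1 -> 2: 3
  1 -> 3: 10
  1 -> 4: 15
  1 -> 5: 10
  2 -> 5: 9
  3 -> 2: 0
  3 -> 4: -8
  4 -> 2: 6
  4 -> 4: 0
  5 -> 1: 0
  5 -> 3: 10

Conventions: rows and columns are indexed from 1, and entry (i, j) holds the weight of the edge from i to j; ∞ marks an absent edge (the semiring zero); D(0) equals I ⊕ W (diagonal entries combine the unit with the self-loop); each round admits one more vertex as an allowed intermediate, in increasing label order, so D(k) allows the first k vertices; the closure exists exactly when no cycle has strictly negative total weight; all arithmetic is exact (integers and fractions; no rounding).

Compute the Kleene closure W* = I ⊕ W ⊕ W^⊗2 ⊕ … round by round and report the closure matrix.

D(0):
  [0, 3, 10, 15, 10]
  [∞, 0, ∞, ∞, 9]
  [∞, 0, 0, -8, ∞]
  [∞, 6, ∞, 0, ∞]
  [0, ∞, 10, ∞, 0]
D(1):
  [0, 3, 10, 15, 10]
  [∞, 0, ∞, ∞, 9]
  [∞, 0, 0, -8, ∞]
  [∞, 6, ∞, 0, ∞]
  [0, 3, 10, 15, 0]
D(2):
  [0, 3, 10, 15, 10]
  [∞, 0, ∞, ∞, 9]
  [∞, 0, 0, -8, 9]
  [∞, 6, ∞, 0, 15]
  [0, 3, 10, 15, 0]
D(3):
  [0, 3, 10, 2, 10]
  [∞, 0, ∞, ∞, 9]
  [∞, 0, 0, -8, 9]
  [∞, 6, ∞, 0, 15]
  [0, 3, 10, 2, 0]
D(4):
  [0, 3, 10, 2, 10]
  [∞, 0, ∞, ∞, 9]
  [∞, -2, 0, -8, 7]
  [∞, 6, ∞, 0, 15]
  [0, 3, 10, 2, 0]
D(5):
  [0, 3, 10, 2, 10]
  [9, 0, 19, 11, 9]
  [7, -2, 0, -8, 7]
  [15, 6, 25, 0, 15]
  [0, 3, 10, 2, 0]
Answer: W* = [[0, 3, 10, 2, 10], [9, 0, 19, 11, 9], [7, -2, 0, -8, 7], [15, 6, 25, 0, 15], [0, 3, 10, 2, 0]]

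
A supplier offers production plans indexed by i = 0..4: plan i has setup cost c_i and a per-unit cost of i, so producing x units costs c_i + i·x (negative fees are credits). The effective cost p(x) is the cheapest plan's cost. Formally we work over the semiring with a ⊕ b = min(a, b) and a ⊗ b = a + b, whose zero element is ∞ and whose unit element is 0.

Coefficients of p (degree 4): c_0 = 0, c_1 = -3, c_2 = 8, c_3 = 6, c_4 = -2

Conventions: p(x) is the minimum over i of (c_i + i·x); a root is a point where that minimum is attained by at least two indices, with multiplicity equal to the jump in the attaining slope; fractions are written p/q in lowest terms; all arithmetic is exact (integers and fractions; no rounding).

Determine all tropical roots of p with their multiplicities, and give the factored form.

hull edge (i=0, c=0) to (i=1, c=-3): slope -3, span 1
hull edge (i=1, c=-3) to (i=4, c=-2): slope 1/3, span 3
Factored form: p(x) = -2 ⊗ (x ⊕ (-1/3)) ⊗ (x ⊕ (-1/3)) ⊗ (x ⊕ (-1/3)) ⊗ (x ⊕ 3)
Answer: roots = -1/3 (mult 3), 3 (mult 1)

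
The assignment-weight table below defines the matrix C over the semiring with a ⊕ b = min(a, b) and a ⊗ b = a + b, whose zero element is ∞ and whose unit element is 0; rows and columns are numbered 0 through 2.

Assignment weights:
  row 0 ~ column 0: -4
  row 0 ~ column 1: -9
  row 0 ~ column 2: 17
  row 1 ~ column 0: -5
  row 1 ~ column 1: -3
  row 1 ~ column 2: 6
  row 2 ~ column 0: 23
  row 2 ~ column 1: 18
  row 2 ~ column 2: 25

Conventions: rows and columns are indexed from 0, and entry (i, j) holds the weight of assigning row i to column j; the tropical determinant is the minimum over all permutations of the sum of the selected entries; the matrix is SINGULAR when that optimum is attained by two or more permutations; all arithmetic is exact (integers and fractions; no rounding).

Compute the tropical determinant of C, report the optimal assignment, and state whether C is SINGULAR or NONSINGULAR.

σ = (0, 1, 2): (-4) + (-3) + 25 = 18
σ = (0, 2, 1): (-4) + 6 + 18 = 20
σ = (1, 0, 2): (-9) + (-5) + 25 = 11
σ = (1, 2, 0): (-9) + 6 + 23 = 20
σ = (2, 0, 1): 17 + (-5) + 18 = 30
σ = (2, 1, 0): 17 + (-3) + 23 = 37
Optimal value attained by: σ = (1, 0, 2).
Answer: det⊕(C) = 11; verdict: NONSINGULAR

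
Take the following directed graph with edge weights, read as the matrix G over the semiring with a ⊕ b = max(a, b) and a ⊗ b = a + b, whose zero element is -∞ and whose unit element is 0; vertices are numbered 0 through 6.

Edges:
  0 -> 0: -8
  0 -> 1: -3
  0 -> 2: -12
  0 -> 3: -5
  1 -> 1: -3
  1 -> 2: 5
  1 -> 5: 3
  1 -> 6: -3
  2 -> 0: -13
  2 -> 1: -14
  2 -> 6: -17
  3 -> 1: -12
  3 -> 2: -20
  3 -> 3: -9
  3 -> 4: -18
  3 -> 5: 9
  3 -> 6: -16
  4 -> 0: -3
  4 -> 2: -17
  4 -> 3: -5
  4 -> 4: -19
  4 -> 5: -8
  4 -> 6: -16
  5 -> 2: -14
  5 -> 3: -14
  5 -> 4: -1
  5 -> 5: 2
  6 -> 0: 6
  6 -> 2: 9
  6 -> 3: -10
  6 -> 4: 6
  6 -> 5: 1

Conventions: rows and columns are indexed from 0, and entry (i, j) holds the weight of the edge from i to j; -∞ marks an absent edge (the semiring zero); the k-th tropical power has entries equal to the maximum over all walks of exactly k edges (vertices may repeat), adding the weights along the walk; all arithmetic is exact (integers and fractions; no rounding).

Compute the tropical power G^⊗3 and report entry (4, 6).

G^⊗2:
  [-16, -6, 2, -13, -23, 4, -6]
  [3, -6, 6, -11, 3, 5, -6]
  [-11, -16, -8, -18, -11, -11, -17]
  [-10, -15, -5, -5, 8, 11, -15]
  [-10, -6, -7, -8, -9, 4, -21]
  [-4, -26, -12, -6, 1, 4, -17]
  [3, 3, -6, 1, 0, 3, -8]
G^⊗3:
  [0, -9, 3, -10, 3, 6, -9]
  [0, 0, 3, -2, 4, 7, -9]
  [-11, -14, -8, -16, -11, -9, -19]
  [5, -13, -3, 3, 10, 13, -8]
  [-12, -9, -1, -10, 3, 6, -9]
  [-2, -7, -8, -4, 3, 6, -15]
  [-2, 0, 8, -2, 2, 10, 0]
Key observation: the optimum is the walk 4->0->1->6, with weight (-3) + (-3) + (-3) = -9.
Optimal value attained by: walk 4->0->1->6.
Answer: (G^⊗3)[4][6] = -9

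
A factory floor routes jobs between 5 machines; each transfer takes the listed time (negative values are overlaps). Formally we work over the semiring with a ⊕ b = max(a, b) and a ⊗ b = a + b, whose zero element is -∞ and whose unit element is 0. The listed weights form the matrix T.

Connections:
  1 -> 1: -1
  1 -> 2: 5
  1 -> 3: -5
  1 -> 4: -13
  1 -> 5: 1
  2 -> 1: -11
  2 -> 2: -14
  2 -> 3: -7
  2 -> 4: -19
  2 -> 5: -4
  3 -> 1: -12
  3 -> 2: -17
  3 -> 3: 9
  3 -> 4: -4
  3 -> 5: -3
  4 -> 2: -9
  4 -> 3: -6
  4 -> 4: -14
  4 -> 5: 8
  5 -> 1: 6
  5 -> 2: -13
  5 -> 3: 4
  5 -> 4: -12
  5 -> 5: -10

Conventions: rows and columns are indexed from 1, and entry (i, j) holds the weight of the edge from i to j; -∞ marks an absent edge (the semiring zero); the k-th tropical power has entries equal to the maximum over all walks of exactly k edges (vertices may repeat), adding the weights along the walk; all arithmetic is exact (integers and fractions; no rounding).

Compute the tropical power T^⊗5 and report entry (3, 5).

T^⊗2:
  [7, 4, 5, -9, 1]
  [2, -6, 2, -11, -10]
  [3, -7, 18, 5, 6]
  [14, -5, 12, -4, -2]
  [5, 11, 13, 0, 7]
T^⊗3:
  [7, 12, 14, 1, 8]
  [1, 7, 11, -2, 3]
  [12, 8, 27, 14, 15]
  [13, 19, 21, 8, 15]
  [13, 10, 22, 9, 10]
T^⊗4:
  [14, 12, 23, 10, 11]
  [9, 6, 20, 7, 8]
  [21, 17, 36, 23, 24]
  [21, 18, 30, 17, 18]
  [16, 18, 31, 18, 19]
T^⊗5:
  [17, 19, 32, 19, 20]
  [14, 14, 29, 16, 17]
  [30, 26, 45, 32, 33]
  [24, 26, 39, 26, 27]
  [25, 21, 40, 27, 28]
Key observation: the optimum is the walk 3->3->3->3->3->5, with weight 9 + 9 + 9 + 9 + (-3) = 33.
Optimal value attained by: walk 3->3->3->3->3->5.
Answer: (T^⊗5)[3][5] = 33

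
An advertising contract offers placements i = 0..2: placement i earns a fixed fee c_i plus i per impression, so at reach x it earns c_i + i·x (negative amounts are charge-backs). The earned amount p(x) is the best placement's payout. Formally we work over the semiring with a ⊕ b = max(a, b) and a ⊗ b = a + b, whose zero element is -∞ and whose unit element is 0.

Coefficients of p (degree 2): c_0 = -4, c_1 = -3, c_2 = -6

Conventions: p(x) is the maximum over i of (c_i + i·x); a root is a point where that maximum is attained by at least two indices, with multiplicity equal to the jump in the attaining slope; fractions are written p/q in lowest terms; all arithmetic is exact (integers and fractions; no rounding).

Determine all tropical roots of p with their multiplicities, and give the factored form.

hull edge (i=0, c=-4) to (i=1, c=-3): slope 1, span 1
hull edge (i=1, c=-3) to (i=2, c=-6): slope -3, span 1
Factored form: p(x) = -6 ⊗ (x ⊕ (-1)) ⊗ (x ⊕ 3)
Answer: roots = -1 (mult 1), 3 (mult 1)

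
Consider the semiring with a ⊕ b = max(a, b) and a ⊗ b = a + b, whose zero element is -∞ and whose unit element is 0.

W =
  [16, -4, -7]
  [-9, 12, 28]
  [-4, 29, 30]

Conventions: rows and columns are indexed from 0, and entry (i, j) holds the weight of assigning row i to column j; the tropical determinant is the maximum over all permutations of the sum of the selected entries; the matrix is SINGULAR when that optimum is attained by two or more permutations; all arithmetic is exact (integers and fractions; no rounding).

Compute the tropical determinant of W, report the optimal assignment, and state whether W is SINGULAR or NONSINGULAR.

σ = (0, 1, 2): 16 + 12 + 30 = 58
σ = (0, 2, 1): 16 + 28 + 29 = 73
σ = (1, 0, 2): (-4) + (-9) + 30 = 17
σ = (1, 2, 0): (-4) + 28 + (-4) = 20
σ = (2, 0, 1): (-7) + (-9) + 29 = 13
σ = (2, 1, 0): (-7) + 12 + (-4) = 1
Optimal value attained by: σ = (0, 2, 1).
Answer: det⊕(W) = 73; verdict: NONSINGULAR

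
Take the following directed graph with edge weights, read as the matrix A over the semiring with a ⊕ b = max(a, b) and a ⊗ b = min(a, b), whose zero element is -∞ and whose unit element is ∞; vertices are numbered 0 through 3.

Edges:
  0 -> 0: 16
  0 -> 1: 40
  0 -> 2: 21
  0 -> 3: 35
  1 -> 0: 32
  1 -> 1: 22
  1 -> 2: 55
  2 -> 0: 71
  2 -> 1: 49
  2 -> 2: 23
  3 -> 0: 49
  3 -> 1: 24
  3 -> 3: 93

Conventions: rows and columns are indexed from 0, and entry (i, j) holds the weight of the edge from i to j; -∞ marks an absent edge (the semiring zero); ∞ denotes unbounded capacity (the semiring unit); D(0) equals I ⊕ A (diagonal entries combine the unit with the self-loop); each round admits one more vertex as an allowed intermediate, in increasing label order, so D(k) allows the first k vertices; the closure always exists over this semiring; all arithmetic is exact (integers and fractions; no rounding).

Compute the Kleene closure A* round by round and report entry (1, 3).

D(0):
  [∞, 40, 21, 35]
  [32, ∞, 55, -∞]
  [71, 49, ∞, -∞]
  [49, 24, -∞, ∞]
D(1):
  [∞, 40, 21, 35]
  [32, ∞, 55, 32]
  [71, 49, ∞, 35]
  [49, 40, 21, ∞]
D(2):
  [∞, 40, 40, 35]
  [32, ∞, 55, 32]
  [71, 49, ∞, 35]
  [49, 40, 40, ∞]
D(3):
  [∞, 40, 40, 35]
  [55, ∞, 55, 35]
  [71, 49, ∞, 35]
  [49, 40, 40, ∞]
D(4):
  [∞, 40, 40, 35]
  [55, ∞, 55, 35]
  [71, 49, ∞, 35]
  [49, 40, 40, ∞]
Answer: A*[1][3] = 35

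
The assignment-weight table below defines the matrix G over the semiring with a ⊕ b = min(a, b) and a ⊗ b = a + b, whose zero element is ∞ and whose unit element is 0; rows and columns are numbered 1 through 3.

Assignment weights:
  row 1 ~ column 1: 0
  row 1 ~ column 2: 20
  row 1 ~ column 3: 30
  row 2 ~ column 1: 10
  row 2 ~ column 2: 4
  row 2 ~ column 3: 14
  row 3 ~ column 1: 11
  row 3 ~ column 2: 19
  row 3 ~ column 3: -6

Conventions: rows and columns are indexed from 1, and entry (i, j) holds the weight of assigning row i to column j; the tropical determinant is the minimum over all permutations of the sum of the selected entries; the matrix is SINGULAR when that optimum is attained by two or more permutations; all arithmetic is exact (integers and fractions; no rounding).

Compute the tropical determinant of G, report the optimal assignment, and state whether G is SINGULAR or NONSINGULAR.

σ = (1, 2, 3): 0 + 4 + (-6) = -2
σ = (1, 3, 2): 0 + 14 + 19 = 33
σ = (2, 1, 3): 20 + 10 + (-6) = 24
σ = (2, 3, 1): 20 + 14 + 11 = 45
σ = (3, 1, 2): 30 + 10 + 19 = 59
σ = (3, 2, 1): 30 + 4 + 11 = 45
Optimal value attained by: σ = (1, 2, 3).
Answer: det⊕(G) = -2; verdict: NONSINGULAR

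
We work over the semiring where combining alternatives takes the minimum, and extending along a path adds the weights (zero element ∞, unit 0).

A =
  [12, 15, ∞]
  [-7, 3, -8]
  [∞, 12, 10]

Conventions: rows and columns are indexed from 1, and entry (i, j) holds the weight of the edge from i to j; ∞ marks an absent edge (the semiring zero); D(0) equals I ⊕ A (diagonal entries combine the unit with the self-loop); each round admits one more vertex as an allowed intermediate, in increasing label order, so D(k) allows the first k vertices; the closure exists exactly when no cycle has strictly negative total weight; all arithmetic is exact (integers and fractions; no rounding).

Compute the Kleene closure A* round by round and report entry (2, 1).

D(0):
  [0, 15, ∞]
  [-7, 0, -8]
  [∞, 12, 0]
D(1):
  [0, 15, ∞]
  [-7, 0, -8]
  [∞, 12, 0]
D(2):
  [0, 15, 7]
  [-7, 0, -8]
  [5, 12, 0]
D(3):
  [0, 15, 7]
  [-7, 0, -8]
  [5, 12, 0]
Answer: A*[2][1] = -7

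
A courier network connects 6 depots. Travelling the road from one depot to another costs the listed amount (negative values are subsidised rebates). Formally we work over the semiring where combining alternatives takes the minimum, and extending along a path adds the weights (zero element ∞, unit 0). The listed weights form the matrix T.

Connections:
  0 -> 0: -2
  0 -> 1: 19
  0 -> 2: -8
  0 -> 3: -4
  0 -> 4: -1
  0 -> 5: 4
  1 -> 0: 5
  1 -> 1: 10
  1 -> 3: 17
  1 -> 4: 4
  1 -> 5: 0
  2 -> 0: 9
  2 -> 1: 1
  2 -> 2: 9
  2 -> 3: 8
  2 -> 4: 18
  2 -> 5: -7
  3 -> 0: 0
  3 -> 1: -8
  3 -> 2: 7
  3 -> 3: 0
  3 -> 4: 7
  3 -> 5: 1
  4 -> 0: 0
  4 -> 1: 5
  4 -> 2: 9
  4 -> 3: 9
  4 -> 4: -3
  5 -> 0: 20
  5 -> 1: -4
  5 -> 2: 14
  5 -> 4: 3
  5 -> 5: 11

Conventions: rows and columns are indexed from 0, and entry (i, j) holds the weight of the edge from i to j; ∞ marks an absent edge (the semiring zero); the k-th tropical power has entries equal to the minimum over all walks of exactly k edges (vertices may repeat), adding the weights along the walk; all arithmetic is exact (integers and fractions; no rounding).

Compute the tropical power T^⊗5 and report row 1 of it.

T^⊗2:
  [-4, -12, -10, -6, -4, -15]
  [3, -4, -3, 1, 1, 9]
  [6, -11, 1, 5, -4, 1]
  [-3, -8, -8, -4, -4, -8]
  [-3, 1, -8, -4, -6, 2]
  [1, 6, 12, 12, 0, -4]
T^⊗3:
  [-7, -19, -12, -8, -12, -17]
  [1, -7, -5, -1, -2, -10]
  [-6, -3, -2, 2, -7, -11]
  [-5, -12, -11, -7, -7, -15]
  [-6, -12, -11, -7, -9, -15]
  [-1, -8, -7, -3, -3, 5]
T^⊗4:
  [-14, -21, -15, -11, -15, -19]
  [-2, -14, -7, -3, -7, -12]
  [-8, -15, -14, -10, -10, -9]
  [-7, -19, -13, -9, -12, -18]
  [-9, -19, -14, -10, -12, -18]
  [-3, -11, -9, -5, -6, -14]
T^⊗5:
  [-16, -23, -22, -18, -18, -22]
  [-9, -16, -10, -6, -10, -14]
  [-10, -18, -16, -12, -13, -21]
  [-14, -22, -15, -11, -15, -20]
  [-14, -22, -17, -13, -15, -21]
  [-6, -18, -11, -7, -11, -16]
Answer: row 1 of T^⊗5 = [-9, -16, -10, -6, -10, -14]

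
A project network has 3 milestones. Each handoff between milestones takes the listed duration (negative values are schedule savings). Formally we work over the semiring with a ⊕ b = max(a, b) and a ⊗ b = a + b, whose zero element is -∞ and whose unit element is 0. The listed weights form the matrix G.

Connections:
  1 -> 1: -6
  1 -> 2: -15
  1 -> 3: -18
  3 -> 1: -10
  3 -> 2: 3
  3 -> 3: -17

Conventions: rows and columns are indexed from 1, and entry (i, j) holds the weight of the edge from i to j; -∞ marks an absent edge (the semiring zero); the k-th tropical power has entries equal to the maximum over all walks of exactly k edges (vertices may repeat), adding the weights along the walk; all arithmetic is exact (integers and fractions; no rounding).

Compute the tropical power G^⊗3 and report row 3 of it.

G^⊗2:
  [-12, -15, -24]
  [-∞, -∞, -∞]
  [-16, -14, -28]
G^⊗3:
  [-18, -21, -30]
  [-∞, -∞, -∞]
  [-22, -25, -34]
Answer: row 3 of G^⊗3 = [-22, -25, -34]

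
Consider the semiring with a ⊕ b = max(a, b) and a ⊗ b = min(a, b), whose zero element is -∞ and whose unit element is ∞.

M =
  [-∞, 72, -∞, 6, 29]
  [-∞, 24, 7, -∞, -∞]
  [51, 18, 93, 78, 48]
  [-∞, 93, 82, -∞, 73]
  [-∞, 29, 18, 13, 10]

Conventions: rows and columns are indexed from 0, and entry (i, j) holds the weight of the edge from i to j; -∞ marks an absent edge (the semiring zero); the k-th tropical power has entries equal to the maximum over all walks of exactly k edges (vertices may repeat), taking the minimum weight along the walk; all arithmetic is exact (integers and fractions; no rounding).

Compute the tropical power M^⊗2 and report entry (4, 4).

M^⊗2:
  [-∞, 29, 18, 13, 10]
  [7, 24, 7, 7, 7]
  [51, 78, 93, 78, 73]
  [51, 29, 82, 78, 48]
  [18, 24, 18, 18, 18]
Key observation: the optimum is the walk 4->2->4, with weight 18 min 48 = 18.
Optimal value attained by: walk 4->2->4.
Answer: (M^⊗2)[4][4] = 18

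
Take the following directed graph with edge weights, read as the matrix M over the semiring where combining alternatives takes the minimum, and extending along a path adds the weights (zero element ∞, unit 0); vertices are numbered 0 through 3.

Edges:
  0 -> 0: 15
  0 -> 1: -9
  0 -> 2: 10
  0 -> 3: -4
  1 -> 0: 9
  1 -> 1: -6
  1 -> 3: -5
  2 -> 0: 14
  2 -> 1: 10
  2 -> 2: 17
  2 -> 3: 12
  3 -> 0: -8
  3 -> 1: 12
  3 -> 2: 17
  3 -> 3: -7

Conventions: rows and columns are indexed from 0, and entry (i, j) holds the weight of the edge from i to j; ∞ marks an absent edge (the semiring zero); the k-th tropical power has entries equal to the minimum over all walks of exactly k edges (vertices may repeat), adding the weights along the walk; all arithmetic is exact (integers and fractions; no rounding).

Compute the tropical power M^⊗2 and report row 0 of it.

M^⊗2:
  [-12, -15, 13, -14]
  [-13, -12, 12, -12]
  [4, 4, 24, 5]
  [-15, -17, 2, -14]
Answer: row 0 of M^⊗2 = [-12, -15, 13, -14]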